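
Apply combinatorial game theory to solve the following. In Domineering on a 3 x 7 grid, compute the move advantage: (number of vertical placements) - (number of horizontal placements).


Board is 3 x 7 (rows x cols).
Left (vertical) placements: (rows-1) * cols = 2 * 7 = 14
Right (horizontal) placements: rows * (cols-1) = 3 * 6 = 18
Advantage = Left - Right = 14 - 18 = -4

-4


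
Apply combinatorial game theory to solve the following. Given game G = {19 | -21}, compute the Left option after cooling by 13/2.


Original game: {19 | -21} (a switch {a | b} with a > b).
Cooling by t (for t below the temperature (a - b)/2 = 20) taxes each move by t: {a | b} cooled by t is {a - t | b + t}.
Cooling amount: t = 13/2
Cooled Left option: 19 - 13/2 = 25/2
Cooled Right option: -21 + 13/2 = -29/2
Cooled game: {25/2 | -29/2}
Left option = 25/2

25/2


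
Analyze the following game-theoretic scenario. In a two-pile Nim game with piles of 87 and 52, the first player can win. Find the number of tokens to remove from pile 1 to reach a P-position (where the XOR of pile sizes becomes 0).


Piles: 87 and 52
Current XOR: 87 XOR 52 = 99 (non-zero, so this is an N-position).
To make the XOR zero, we need to find a move that balances the piles.
For pile 1 (size 87): target = 87 XOR 99 = 52
We reduce pile 1 from 87 to 52.
Tokens removed: 87 - 52 = 35
Verification: 52 XOR 52 = 0

35


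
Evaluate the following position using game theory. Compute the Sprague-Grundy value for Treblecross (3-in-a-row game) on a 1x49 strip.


Treblecross: place X on empty cells; 3-in-a-row wins.
Playing within two cells of an existing X lets the opponent win at once, so sensible play treats the cells i-2..i+2 around each X as dead. The player left with no safe cell loses, so this is a normal-play take-away game on strips of safe cells.
Placing X at cell i (0-indexed) of a strip of k safe cells leaves independent strips of sizes max(0, i-2) and max(0, k-i-3). Hence G(k) = mex{ G(max(0,i-2)) XOR G(max(0,k-i-3)) : 0 <= i < k }, with G(0) = 0.
G(1): splits (0,0):0^0=0 -> mex({0}) = 1
G(2): splits (0,0):0^0=0 -> mex({0}) = 1
G(3): splits (0,0):0^0=0 -> mex({0}) = 1
G(4): splits (0,1):0^1=1 (0,0):0^0=0 -> mex({0, 1}) = 2
G(5): splits (0,2):0^1=1 (0,1):0^1=1 (0,0):0^0=0 -> mex({0, 1}) = 2
G(6) = mex({1}) = 0
G(7) = mex({0, 1, 2}) = 3
G(8) = mex({0, 1, 2}) = 3
G(9) = mex({0, 2}) = 1
G(10) = mex({0, 2, 3}) = 1
G(11) = mex({0, 3}) = 1
G(12) = mex({1, 3}) = 0
G(13) = mex({0, 1, 2, 3}) = 4
G(14) = mex({0, 1, 2}) = 3
G(15) = mex({0, 1, 2}) = 3
G(16) = mex({0, 1, 2, 4}) = 3
G(17) = mex({0, 1, 3, 4}) = 2
G(18) = mex({0, 1, 3, 4}) = 2
G(19) = mex({0, 1, 3, 5}) = 2
G(20) = mex({0, 1, 2, 3, 5}) = 4
G(21) = mex({0, 1, 2, 3, 5}) = 4
G(22) = mex({1, 2, 6}) = 0
G(23) = mex({0, 1, 2, 3, 4, 6}) = 5
G(24) = mex({0, 1, 2, 3, 4}) = 5
G(25) = mex({0, 1, 3, 4, 7}) = 2
G(26) = mex({0, 1, 3, 4, 5, 7}) = 2
G(27) = mex({0, 1, 3, 5}) = 2
G(28) = mex({0, 1, 2, 5}) = 3
G(29) = mex({0, 1, 2, 4, 5, 6}) = 3
G(30) = mex({1, 2, 4, 6}) = 0
G(31) = mex({0, 1, 2, 3, 4, 6}) = 5
G(32) = mex({1, 2, 3, 4, 7}) = 0
G(33) = mex({0, 3, 7}) = 1
G(34) = mex({0, 2, 3, 5, 7}) = 1
G(35) = mex({0, 2, 3, 5, 6}) = 1
G(36) = mex({0, 1, 2, 5, 6}) = 3
G(37) = mex({0, 1, 2, 4, 5, 6}) = 3
G(38) = mex({0, 1, 2, 4}) = 3
G(39) = mex({0, 1, 2, 3, 4, 7}) = 5
G(40) = mex({0, 1, 2, 3, 4, 5, 7}) = 6
G(41) = mex({0, 1, 2, 3, 5, 7}) = 4
G(42) = mex({0, 1, 2, 3, 5, 6, 7}) = 4
G(43) = mex({0, 2, 3, 5, 6}) = 1
G(44) = mex({1, 2, 3, 4, 5, 6}) = 0
G(45) = mex({0, 1, 2, 3, 4, 6, 7}) = 5
G(46) = mex({0, 1, 2, 3, 4, 7}) = 5
G(47) = mex({0, 1, 2, 3, 4, 5, 7}) = 6
G(48) = mex({0, 1, 2, 3, 4, 5, 7}) = 6
G(49) = mex({0, 1, 3, 4, 5, 7}) = 2
Therefore G(49) = 2.

2


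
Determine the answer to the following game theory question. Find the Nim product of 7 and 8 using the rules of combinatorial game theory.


Nim multiplication is bilinear over XOR: (u XOR v) * w = (u*w) XOR (v*w).
So we split each operand into its bit components and XOR the pairwise Nim products.
7 = 1 + 2 + 4 (as XOR of powers of 2).
8 = 8 (as XOR of powers of 2).
Using the standard Nim-product table on single bits:
  2*2 = 3,   2*4 = 8,   2*8 = 12,
  4*4 = 6,   4*8 = 11,  8*8 = 13,
and  1*x = x (identity), k*l = l*k (commutative).
Pairwise Nim products:
  1 * 8 = 8
  2 * 8 = 12
  4 * 8 = 11
XOR them: 8 XOR 12 XOR 11 = 15.
Result: 7 * 8 = 15 (in Nim).

15


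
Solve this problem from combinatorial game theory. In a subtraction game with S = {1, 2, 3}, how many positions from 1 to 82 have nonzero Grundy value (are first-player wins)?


Subtraction set S = {1, 2, 3}, so G(n) = n mod 4.
G(n) = 0 when n is a multiple of 4.
Multiples of 4 in [1, 82]: 20
N-positions (nonzero Grundy) = 82 - 20 = 62

62


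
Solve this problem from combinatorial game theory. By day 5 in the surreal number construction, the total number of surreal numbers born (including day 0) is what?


Day 0: {|} = 0 is born. Count = 1.
Day n: the number of surreal numbers born by day n is 2^(n+1) - 1.
By day 0: 2^1 - 1 = 1
By day 1: 2^2 - 1 = 3
By day 2: 2^3 - 1 = 7
By day 3: 2^4 - 1 = 15
By day 4: 2^5 - 1 = 31
By day 5: 2^6 - 1 = 63
By day 5: 63 surreal numbers.

63


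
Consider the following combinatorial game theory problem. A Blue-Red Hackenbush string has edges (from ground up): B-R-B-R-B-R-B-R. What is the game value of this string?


Edges (from ground): B-R-B-R-B-R-B-R
By Berlekamp's sign-expansion rule, a Blue-Red Hackenbush stalk has the value of the surreal number whose sign sequence is the edge sequence with B -> + and R -> -.
Sign sequence: +-+-+-+-
Trace the sign expansion in the surreal number tree, starting from 0:
Edge 1: B (sign +) -> bounds (0, +inf), value = 1
Edge 2: R (sign -) -> bounds (0, 1), value = 1/2
Edge 3: B (sign +) -> bounds (1/2, 1), value = 3/4
Edge 4: R (sign -) -> bounds (1/2, 3/4), value = 5/8
Edge 5: B (sign +) -> bounds (5/8, 3/4), value = 11/16
Edge 6: R (sign -) -> bounds (5/8, 11/16), value = 21/32
Edge 7: B (sign +) -> bounds (21/32, 11/16), value = 43/64
Edge 8: R (sign -) -> bounds (21/32, 43/64), value = 85/128
Game value = 85/128

85/128


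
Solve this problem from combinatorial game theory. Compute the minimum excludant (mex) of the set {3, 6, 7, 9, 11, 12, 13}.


Set = {3, 6, 7, 9, 11, 12, 13}
0 is NOT in the set. This is the mex.
mex = 0

0


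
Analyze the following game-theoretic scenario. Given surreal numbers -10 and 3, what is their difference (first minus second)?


x = -10, y = 3
x - y = -10 - 3 = -13

-13


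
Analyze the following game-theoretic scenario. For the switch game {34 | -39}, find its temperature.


The game is {34 | -39}, a switch {a | b} with numbers a > b.
Cooling {a | b} by t gives {a - t | b + t}, which stops being hot when a - t = b + t, i.e. at t = (a - b)/2. So the temperature of a switch is (a - b)/2.
Temperature = (Left option - Right option) / 2
= (34 - (-39)) / 2
= 73 / 2
= 73/2

73/2


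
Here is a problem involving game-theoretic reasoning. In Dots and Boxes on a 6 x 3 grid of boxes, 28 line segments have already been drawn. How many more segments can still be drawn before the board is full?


Grid: 6 x 3 boxes, i.e. 7 rows and 4 columns of dots.
Horizontal edges: (rows + 1) * cols = 7 * 3 = 21
Vertical edges: rows * (cols + 1) = 6 * 4 = 24
Total edges: 21 + 24 = 45
Edges drawn: 28
Remaining: 45 - 28 = 17

17


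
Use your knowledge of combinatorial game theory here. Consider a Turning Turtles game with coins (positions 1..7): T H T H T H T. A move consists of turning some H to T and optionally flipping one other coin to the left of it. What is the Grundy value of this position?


Coins: T H T H T H T
Key fact: a single head at position k behaves exactly like a Nim heap of size k (turning it to T and optionally flipping a coin at j < k corresponds to moving the heap from k to j, or to 0), and heads combine as a disjunctive sum (two heads at the same place would cancel, matching j XOR j = 0). So the Nim-value is the XOR of the 1-indexed positions of the heads.
Face-up positions (1-indexed): [2, 4, 6]
XOR 0 with 2: 0 XOR 2 = 2
XOR 2 with 4: 2 XOR 4 = 6
XOR 6 with 6: 6 XOR 6 = 0
Nim-value = 0

0


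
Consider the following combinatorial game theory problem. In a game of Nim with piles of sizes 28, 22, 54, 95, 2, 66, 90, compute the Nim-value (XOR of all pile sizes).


We need the XOR (exclusive or) of all pile sizes.
After XOR-ing pile 1 (size 28): 0 XOR 28 = 28
After XOR-ing pile 2 (size 22): 28 XOR 22 = 10
After XOR-ing pile 3 (size 54): 10 XOR 54 = 60
After XOR-ing pile 4 (size 95): 60 XOR 95 = 99
After XOR-ing pile 5 (size 2): 99 XOR 2 = 97
After XOR-ing pile 6 (size 66): 97 XOR 66 = 35
After XOR-ing pile 7 (size 90): 35 XOR 90 = 121
The Nim-value of this position is 121.

121


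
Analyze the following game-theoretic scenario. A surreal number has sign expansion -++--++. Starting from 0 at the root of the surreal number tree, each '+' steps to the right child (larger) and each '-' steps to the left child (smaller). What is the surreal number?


Sign expansion: -++--++
Rule: track bounds (lo, hi), initially (-inf, +inf). On '+', the current value becomes lo and we move to the simplest number in (value, hi): value + 1 if hi = +inf, otherwise the midpoint (value + hi)/2. On '-', the current value becomes hi and we move to value - 1 if lo = -inf, otherwise the midpoint (lo + value)/2.
Start at 0.
Step 1: sign = -, move left. Bounds: (-inf, 0). Value = -1
Step 2: sign = +, move right. Bounds: (-1, 0). Value = -1/2
Step 3: sign = +, move right. Bounds: (-1/2, 0). Value = -1/4
Step 4: sign = -, move left. Bounds: (-1/2, -1/4). Value = -3/8
Step 5: sign = -, move left. Bounds: (-1/2, -3/8). Value = -7/16
Step 6: sign = +, move right. Bounds: (-7/16, -3/8). Value = -13/32
Step 7: sign = +, move right. Bounds: (-13/32, -3/8). Value = -25/64
The surreal number with sign expansion -++--++ is -25/64.

-25/64


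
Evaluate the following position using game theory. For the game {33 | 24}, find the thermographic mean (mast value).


Game = {33 | 24}, a switch {a | b} with numbers a > b.
Its thermograph has left wall a - t and right wall b + t, which meet at t = (a - b)/2, where both equal (a + b)/2. So the mast (mean value) is at (a + b)/2.
Mean = (33 + (24))/2 = 57/2 = 57/2

57/2


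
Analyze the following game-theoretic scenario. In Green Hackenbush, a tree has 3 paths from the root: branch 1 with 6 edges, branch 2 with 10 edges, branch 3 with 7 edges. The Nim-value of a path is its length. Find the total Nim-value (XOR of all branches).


The tree has 3 branches from the ground vertex.
In Green Hackenbush, the Nim-value of a simple path of length k is k.
Branch 1: length 6, Nim-value = 6
Branch 2: length 10, Nim-value = 10
Branch 3: length 7, Nim-value = 7
Total Nim-value = XOR of all branch values:
0 XOR 6 = 6
6 XOR 10 = 12
12 XOR 7 = 11
Nim-value of the tree = 11

11


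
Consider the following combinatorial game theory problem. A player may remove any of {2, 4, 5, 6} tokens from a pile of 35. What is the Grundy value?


The subtraction set is S = {2, 4, 5, 6}.
G(k) = mex{ G(k - s) : s in S, s <= k }. We compute iteratively: G(0) = 0.
G(1) = mex({}) = 0
G(2) = mex({0}) = 1
G(3) = mex({0}) = 1
G(4) = mex({0, 1}) = 2
G(5) = mex({0, 1}) = 2
G(6) = mex({0, 1, 2}) = 3
G(7) = mex({0, 1, 2}) = 3
G(8) = mex({1, 2, 3}) = 0
G(9) = mex({1, 2, 3}) = 0
G(10) = mex({0, 2, 3}) = 1
G(11) = mex({0, 2, 3}) = 1
G(12) = mex({0, 1, 3}) = 2
G(13) = mex({0, 1, 3}) = 2
Observe that G(8)..G(13) = 0, 0, 1, 1, 2, 2 repeats G(0)..G(5) = 0, 0, 1, 1, 2, 2.
For k >= max(S) = 6, G(k) is determined by the previous 6 values G(k-6)..G(k-1); a window of 6 consecutive values has recurred shifted by 8, so by induction G(k + 8) = G(k) for all k >= 0: the sequence is periodic from the start with period 8.
One period: G(0..7) = 0, 0, 1, 1, 2, 2, 3, 3.
35 mod 8 = 3, so G(35) = G(3) = 1.

1


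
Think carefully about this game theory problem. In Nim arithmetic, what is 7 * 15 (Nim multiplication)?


Nim multiplication is bilinear over XOR: (u XOR v) * w = (u*w) XOR (v*w).
So we split each operand into its bit components and XOR the pairwise Nim products.
7 = 1 + 2 + 4 (as XOR of powers of 2).
15 = 1 + 2 + 4 + 8 (as XOR of powers of 2).
Using the standard Nim-product table on single bits:
  2*2 = 3,   2*4 = 8,   2*8 = 12,
  4*4 = 6,   4*8 = 11,  8*8 = 13,
and  1*x = x (identity), k*l = l*k (commutative).
Pairwise Nim products:
  1 * 1 = 1
  1 * 2 = 2
  1 * 4 = 4
  1 * 8 = 8
  2 * 1 = 2
  2 * 2 = 3
  2 * 4 = 8
  2 * 8 = 12
  4 * 1 = 4
  4 * 2 = 8
  4 * 4 = 6
  4 * 8 = 11
XOR them: 1 XOR 2 XOR 4 XOR 8 XOR 2 XOR 3 XOR 8 XOR 12 XOR 4 XOR 8 XOR 6 XOR 11 = 11.
Result: 7 * 15 = 11 (in Nim).

11


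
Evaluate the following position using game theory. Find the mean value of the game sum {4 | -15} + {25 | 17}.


G1 = {4 | -15}, G2 = {25 | 17}
Each is a switch {a | b} with numbers a > b; its mean value is (a + b)/2, and mean value is additive over game sums: m(G1 + G2) = m(G1) + m(G2).
Mean of G1 = (4 + (-15))/2 = -11/2 = -11/2
Mean of G2 = (25 + (17))/2 = 42/2 = 21
Mean of G1 + G2 = -11/2 + 21 = 31/2

31/2


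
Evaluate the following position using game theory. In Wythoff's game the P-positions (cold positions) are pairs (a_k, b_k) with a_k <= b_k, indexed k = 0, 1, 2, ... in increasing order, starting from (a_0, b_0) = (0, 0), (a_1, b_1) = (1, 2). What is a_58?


By Wythoff's theorem, a_k = floor(k * phi) and b_k = floor(k * phi^2) = a_k + k, where phi = (1 + sqrt(5))/2 is the golden ratio.
phi = (1 + sqrt(5))/2 = 1.618034
k = 58
k * phi = 58 * 1.618034 = 93.845971
a_58 = floor(k * phi) = 93

93


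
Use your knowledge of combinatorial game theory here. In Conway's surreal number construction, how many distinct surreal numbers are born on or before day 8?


Day 0: {|} = 0 is born. Count = 1.
Day n: the number of surreal numbers born by day n is 2^(n+1) - 1.
By day 0: 2^1 - 1 = 1
By day 1: 2^2 - 1 = 3
By day 2: 2^3 - 1 = 7
By day 3: 2^4 - 1 = 15
By day 4: 2^5 - 1 = 31
By day 5: 2^6 - 1 = 63
By day 6: 2^7 - 1 = 127
By day 7: 2^8 - 1 = 255
By day 8: 2^9 - 1 = 511
By day 8: 511 surreal numbers.

511


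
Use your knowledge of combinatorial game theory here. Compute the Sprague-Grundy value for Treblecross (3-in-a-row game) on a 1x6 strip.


Treblecross: place X on empty cells; 3-in-a-row wins.
Playing within two cells of an existing X lets the opponent win at once, so sensible play treats the cells i-2..i+2 around each X as dead. The player left with no safe cell loses, so this is a normal-play take-away game on strips of safe cells.
Placing X at cell i (0-indexed) of a strip of k safe cells leaves independent strips of sizes max(0, i-2) and max(0, k-i-3). Hence G(k) = mex{ G(max(0,i-2)) XOR G(max(0,k-i-3)) : 0 <= i < k }, with G(0) = 0.
G(1): splits (0,0):0^0=0 -> mex({0}) = 1
G(2): splits (0,0):0^0=0 -> mex({0}) = 1
G(3): splits (0,0):0^0=0 -> mex({0}) = 1
G(4): splits (0,1):0^1=1 (0,0):0^0=0 -> mex({0, 1}) = 2
G(5): splits (0,2):0^1=1 (0,1):0^1=1 (0,0):0^0=0 -> mex({0, 1}) = 2
G(6) = mex({1}) = 0
Therefore G(6) = 0.

0


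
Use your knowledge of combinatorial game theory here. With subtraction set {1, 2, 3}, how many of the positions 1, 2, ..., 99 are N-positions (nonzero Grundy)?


Subtraction set S = {1, 2, 3}, so G(n) = n mod 4.
G(n) = 0 when n is a multiple of 4.
Multiples of 4 in [1, 99]: 24
N-positions (nonzero Grundy) = 99 - 24 = 75

75


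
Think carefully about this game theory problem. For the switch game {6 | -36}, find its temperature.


The game is {6 | -36}, a switch {a | b} with numbers a > b.
Cooling {a | b} by t gives {a - t | b + t}, which stops being hot when a - t = b + t, i.e. at t = (a - b)/2. So the temperature of a switch is (a - b)/2.
Temperature = (Left option - Right option) / 2
= (6 - (-36)) / 2
= 42 / 2
= 21

21


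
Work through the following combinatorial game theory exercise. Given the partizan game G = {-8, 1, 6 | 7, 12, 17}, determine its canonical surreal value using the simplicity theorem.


Left options: {-8, 1, 6}, max = 6
Right options: {7, 12, 17}, min = 7
All options are numbers and max(Left) < min(Right), so by the simplicity theorem the value is the simplest (earliest-born) number strictly between 6 and 7.
No integer lies strictly between 6 and 7, so the value is the dyadic rational m/2^k in the interval with the smallest k (then m odd); search k = 1, 2, ...:
Denominator 2: 13/2 lies strictly between 6 and 7 -- found.
The simplest number in the interval is 13/2.
Game value = 13/2

13/2


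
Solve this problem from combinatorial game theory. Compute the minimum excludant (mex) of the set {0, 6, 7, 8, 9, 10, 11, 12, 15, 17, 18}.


Set = {0, 6, 7, 8, 9, 10, 11, 12, 15, 17, 18}
0 is in the set.
1 is NOT in the set. This is the mex.
mex = 1

1


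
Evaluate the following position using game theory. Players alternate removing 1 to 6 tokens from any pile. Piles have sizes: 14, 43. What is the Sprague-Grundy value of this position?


Subtraction set: {1, 2, 3, 4, 5, 6}
For this subtraction set, G(n) = n mod 7 (period = max + 1 = 7).
Pile 1 (size 14): G(14) = 14 mod 7 = 0
Pile 2 (size 43): G(43) = 43 mod 7 = 1
Total Grundy value = XOR of all: 0 XOR 1 = 1

1


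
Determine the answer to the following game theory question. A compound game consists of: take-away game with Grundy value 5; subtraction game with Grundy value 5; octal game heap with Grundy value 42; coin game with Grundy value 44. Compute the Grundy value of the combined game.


By the Sprague-Grundy theorem, the Grundy value of a sum of games is the XOR of individual Grundy values.
take-away game: Grundy value = 5. Running XOR: 0 XOR 5 = 5
subtraction game: Grundy value = 5. Running XOR: 5 XOR 5 = 0
octal game heap: Grundy value = 42. Running XOR: 0 XOR 42 = 42
coin game: Grundy value = 44. Running XOR: 42 XOR 44 = 6
The combined Grundy value is 6.

6


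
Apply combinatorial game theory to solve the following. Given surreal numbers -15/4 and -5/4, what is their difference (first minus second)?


x = -15/4, y = -5/4
Converting to common denominator: 4
x = -15/4, y = -5/4
x - y = -15/4 - -5/4 = -5/2

-5/2


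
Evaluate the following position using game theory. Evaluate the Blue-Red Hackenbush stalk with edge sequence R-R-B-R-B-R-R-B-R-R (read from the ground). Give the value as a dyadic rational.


Edges (from ground): R-R-B-R-B-R-R-B-R-R
By Berlekamp's sign-expansion rule, a Blue-Red Hackenbush stalk has the value of the surreal number whose sign sequence is the edge sequence with B -> + and R -> -.
Sign sequence: --+-+--+--
Trace the sign expansion in the surreal number tree, starting from 0:
Edge 1: R (sign -) -> bounds (-inf, 0), value = -1
Edge 2: R (sign -) -> bounds (-inf, -1), value = -2
Edge 3: B (sign +) -> bounds (-2, -1), value = -3/2
Edge 4: R (sign -) -> bounds (-2, -3/2), value = -7/4
Edge 5: B (sign +) -> bounds (-7/4, -3/2), value = -13/8
Edge 6: R (sign -) -> bounds (-7/4, -13/8), value = -27/16
Edge 7: R (sign -) -> bounds (-7/4, -27/16), value = -55/32
Edge 8: B (sign +) -> bounds (-55/32, -27/16), value = -109/64
Edge 9: R (sign -) -> bounds (-55/32, -109/64), value = -219/128
Edge 10: R (sign -) -> bounds (-55/32, -219/128), value = -439/256
Game value = -439/256

-439/256


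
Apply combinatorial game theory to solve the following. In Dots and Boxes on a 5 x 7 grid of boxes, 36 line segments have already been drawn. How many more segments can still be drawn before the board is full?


Grid: 5 x 7 boxes, i.e. 6 rows and 8 columns of dots.
Horizontal edges: (rows + 1) * cols = 6 * 7 = 42
Vertical edges: rows * (cols + 1) = 5 * 8 = 40
Total edges: 42 + 40 = 82
Edges drawn: 36
Remaining: 82 - 36 = 46

46


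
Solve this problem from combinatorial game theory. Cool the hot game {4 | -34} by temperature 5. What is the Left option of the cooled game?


Original game: {4 | -34} (a switch {a | b} with a > b).
Cooling by t (for t below the temperature (a - b)/2 = 19) taxes each move by t: {a | b} cooled by t is {a - t | b + t}.
Cooling amount: t = 5
Cooled Left option: 4 - 5 = -1
Cooled Right option: -34 + 5 = -29
Cooled game: {-1 | -29}
Left option = -1

-1


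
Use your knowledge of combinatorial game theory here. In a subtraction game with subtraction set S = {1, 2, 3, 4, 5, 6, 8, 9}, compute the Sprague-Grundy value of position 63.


The subtraction set is S = {1, 2, 3, 4, 5, 6, 8, 9}.
G(k) = mex{ G(k - s) : s in S, s <= k }. We compute iteratively: G(0) = 0.
G(1) = mex({0}) = 1
G(2) = mex({0, 1}) = 2
G(3) = mex({0, 1, 2}) = 3
G(4) = mex({0, 1, 2, 3}) = 4
G(5) = mex({0, 1, 2, 3, 4}) = 5
G(6) = mex({0, 1, 2, 3, 4, 5}) = 6
G(7) = mex({1, 2, 3, 4, 5, 6}) = 0
G(8) = mex({0, 2, 3, 4, 5, 6}) = 1
G(9) = mex({0, 1, 3, 4, 5, 6}) = 2
G(10) = mex({0, 1, 2, 4, 5, 6}) = 3
G(11) = mex({0, 1, 2, 3, 5, 6}) = 4
G(12) = mex({0, 1, 2, 3, 4, 6}) = 5
G(13) = mex({0, 1, 2, 3, 4, 5}) = 6
G(14) = mex({1, 2, 3, 4, 5, 6}) = 0
G(15) = mex({0, 2, 3, 4, 5, 6}) = 1
Observe that G(7)..G(15) = 0, 1, 2, 3, 4, 5, 6, 0, 1 repeats G(0)..G(8) = 0, 1, 2, 3, 4, 5, 6, 0, 1.
For k >= max(S) = 9, G(k) is determined by the previous 9 values G(k-9)..G(k-1); a window of 9 consecutive values has recurred shifted by 7, so by induction G(k + 7) = G(k) for all k >= 0: the sequence is periodic from the start with period 7.
One period: G(0..6) = 0, 1, 2, 3, 4, 5, 6.
63 mod 7 = 0, so G(63) = G(0) = 0.

0


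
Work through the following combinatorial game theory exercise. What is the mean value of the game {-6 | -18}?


Game = {-6 | -18}, a switch {a | b} with numbers a > b.
Its thermograph has left wall a - t and right wall b + t, which meet at t = (a - b)/2, where both equal (a + b)/2. So the mast (mean value) is at (a + b)/2.
Mean = (-6 + (-18))/2 = -24/2 = -12

-12


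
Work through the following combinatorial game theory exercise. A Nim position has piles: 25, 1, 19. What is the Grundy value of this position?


We need the XOR (exclusive or) of all pile sizes.
After XOR-ing pile 1 (size 25): 0 XOR 25 = 25
After XOR-ing pile 2 (size 1): 25 XOR 1 = 24
After XOR-ing pile 3 (size 19): 24 XOR 19 = 11
The Nim-value of this position is 11.

11


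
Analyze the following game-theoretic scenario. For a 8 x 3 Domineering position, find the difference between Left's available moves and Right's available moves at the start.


Board is 8 x 3 (rows x cols).
Left (vertical) placements: (rows-1) * cols = 7 * 3 = 21
Right (horizontal) placements: rows * (cols-1) = 8 * 2 = 16
Advantage = Left - Right = 21 - 16 = 5

5


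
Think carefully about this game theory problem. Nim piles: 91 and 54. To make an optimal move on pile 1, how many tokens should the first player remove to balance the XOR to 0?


Piles: 91 and 54
Current XOR: 91 XOR 54 = 109 (non-zero, so this is an N-position).
To make the XOR zero, we need to find a move that balances the piles.
For pile 1 (size 91): target = 91 XOR 109 = 54
We reduce pile 1 from 91 to 54.
Tokens removed: 91 - 54 = 37
Verification: 54 XOR 54 = 0

37


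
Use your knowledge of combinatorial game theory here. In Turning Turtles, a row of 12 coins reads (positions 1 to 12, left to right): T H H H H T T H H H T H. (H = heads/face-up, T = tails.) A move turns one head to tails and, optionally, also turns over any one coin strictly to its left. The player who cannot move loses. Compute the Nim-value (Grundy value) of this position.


Coins: T H H H H T T H H H T H
Key fact: a single head at position k behaves exactly like a Nim heap of size k (turning it to T and optionally flipping a coin at j < k corresponds to moving the heap from k to j, or to 0), and heads combine as a disjunctive sum (two heads at the same place would cancel, matching j XOR j = 0). So the Nim-value is the XOR of the 1-indexed positions of the heads.
Face-up positions (1-indexed): [2, 3, 4, 5, 8, 9, 10, 12]
XOR 0 with 2: 0 XOR 2 = 2
XOR 2 with 3: 2 XOR 3 = 1
XOR 1 with 4: 1 XOR 4 = 5
XOR 5 with 5: 5 XOR 5 = 0
XOR 0 with 8: 0 XOR 8 = 8
XOR 8 with 9: 8 XOR 9 = 1
XOR 1 with 10: 1 XOR 10 = 11
XOR 11 with 12: 11 XOR 12 = 7
Nim-value = 7

7


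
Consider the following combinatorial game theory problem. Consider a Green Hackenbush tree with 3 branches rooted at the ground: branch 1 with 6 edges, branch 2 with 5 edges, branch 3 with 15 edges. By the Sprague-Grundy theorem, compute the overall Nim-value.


The tree has 3 branches from the ground vertex.
In Green Hackenbush, the Nim-value of a simple path of length k is k.
Branch 1: length 6, Nim-value = 6
Branch 2: length 5, Nim-value = 5
Branch 3: length 15, Nim-value = 15
Total Nim-value = XOR of all branch values:
0 XOR 6 = 6
6 XOR 5 = 3
3 XOR 15 = 12
Nim-value of the tree = 12

12


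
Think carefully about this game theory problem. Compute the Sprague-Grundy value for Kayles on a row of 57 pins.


Kayles: a move removes 1 or 2 adjacent pins from a contiguous row.
Removing pins from a row of k leaves two independent rows (a, b) with a + b = k - 1 (one pin) or a + b = k - 2 (two pins); an end removal gives a = 0.
By Sprague-Grundy, G(k) = mex{ G(a) XOR G(b) } over all these splits. G(0) = 0.
G(1): splits (0,0):0^0=0 -> mex({0}) = 1
G(2): splits (0,1):0^1=1 (0,0):0^0=0 -> mex({0, 1}) = 2
G(3): splits (0,2):0^2=2 (1,1):1^1=0 (0,1):0^1=1 -> mex({0, 1, 2}) = 3
G(4): splits (0,3):0^3=3 (1,2):1^2=3 (0,2):0^2=2 (1,1):1^1=0 -> mex({0, 2, 3}) = 1
G(5): splits (0,4):0^1=1 (1,3):1^3=2 (2,2):2^2=0 (0,3):0^3=3 (1,2):1^2=3 -> mex({0, 1, 2, 3}) = 4
G(6) = mex({0, 1, 2, 4}) = 3
G(7) = mex({0, 1, 3, 4, 5}) = 2
G(8) = mex({0, 2, 3, 5, 6}) = 1
G(9) = mex({0, 1, 2, 3, 6, 7}) = 4
G(10) = mex({0, 1, 3, 4, 5, 7}) = 2
G(11) = mex({0, 1, 2, 3, 4, 5}) = 6
G(12) = mex({0, 1, 2, 3, 5, 6, 7}) = 4
G(13) = mex({0, 2, 3, 4, 6, 7}) = 1
G(14) = mex({0, 1, 4, 5, 6, 7}) = 2
G(15) = mex({0, 1, 2, 3, 4, 5, 6}) = 7
G(16) = mex({0, 2, 3, 5, 6, 7}) = 1
G(17) = mex({0, 1, 2, 3, 5, 6, 7}) = 4
G(18) = mex({0, 1, 2, 4, 5, 6}) = 3
G(19) = mex({0, 1, 3, 4, 5, 7}) = 2
G(20) = mex({0, 2, 3, 4, 5, 6, 7}) = 1
G(21) = mex({0, 1, 2, 3, 5, 6, 7}) = 4
G(22) = mex({0, 1, 2, 3, 4, 5, 7}) = 6
G(23) = mex({0, 1, 2, 3, 4, 5, 6}) = 7
G(24) = mex({0, 1, 2, 3, 5, 6, 7}) = 4
G(25) = mex({0, 2, 3, 4, 6, 7}) = 1
G(26) = mex({0, 1, 3, 4, 5, 6, 7}) = 2
G(27) = mex({0, 1, 2, 3, 4, 5, 6, 7}) = 8
G(28) = mex({0, 1, 2, 3, 4, 6, 7, 8}) = 5
G(29) = mex({0, 1, 2, 3, 5, 6, 7, 8, 9}) = 4
G(30) = mex({0, 1, 2, 3, 4, 5, 6, 9, 10}) = 7
G(31) = mex({0, 1, 3, 4, 5, 7, 10, 11}) = 2
G(32) = mex({0, 2, 3, 4, 5, 6, 7, 9, 11}) = 1
G(33) = mex({0, 1, 2, 3, 4, 5, 6, 7, 9, 12}) = 8
G(34) = mex({0, 1, 2, 3, 4, 5, 7, 8, 11, 12}) = 6
G(35) = mex({0, 1, 2, 3, 4, 5, 6, 8, 9, 10, 11}) = 7
G(36) = mex({0, 1, 2, 3, 5, 6, 7, 9, 10}) = 4
G(37) = mex({0, 2, 3, 4, 6, 7, 9, 10, 11, 12}) = 1
G(38) = mex({0, 1, 3, 4, 5, 6, 7, 9, 10, 11, 12}) = 2
G(39) = mex({0, 1, 2, 4, 5, 6, 7, 9, 10, 12, 14}) = 3
G(40) = mex({0, 2, 3, 4, 6, 7, 11, 12, 14}) = 1
G(41) = mex({0, 1, 2, 3, 5, 6, 7, 9, 10, 11, 12}) = 4
G(42) = mex({0, 1, 2, 3, 4, 5, 6, 9, 10}) = 7
G(43) = mex({0, 1, 3, 4, 5, 7, 9, 10, 12, 15}) = 2
G(44) = mex({0, 2, 3, 4, 5, 6, 7, 9, 10, 12, 15}) = 1
G(45) = mex({0, 1, 2, 3, 4, 5, 6, 7, 9, 10, 12, 14}) = 8
G(46) = mex({0, 1, 3, 4, 5, 7, 8, 11, 12, 14}) = 2
G(47) = mex({0, 1, 2, 3, 4, 5, 6, 8, 9, 10, 11, 12}) = 7
G(48) = mex({0, 1, 2, 3, 5, 6, 7, 9, 10}) = 4
G(49) = mex({0, 2, 3, 4, 6, 7, 9, 10, 11, 12, 15}) = 1
G(50) = mex({0, 1, 4, 5, 6, 7, 9, 11, 12, 14, 15}) = 2
G(51) = mex({0, 1, 2, 3, 4, 5, 6, 7, 9, 12, 14, 15}) = 8
G(52) = mex({0, 2, 3, 4, 5, 6, 7, 8, 11, 12, 15}) = 1
G(53) = mex({0, 1, 2, 3, 5, 6, 7, 8, 9, 10, 11, 12}) = 4
G(54) = mex({0, 1, 2, 3, 4, 5, 6, 9, 10}) = 7
G(55) = mex({0, 1, 3, 4, 5, 7, 9, 10, 11, 12}) = 2
G(56) = mex({0, 2, 3, 4, 5, 6, 7, 9, 10, 11, 12, 13, 14}) = 1
G(57) = mex({0, 1, 2, 3, 5, 6, 7, 9, 10, 12, 13, 14, 15}) = 4
Therefore G(57) = 4.

4


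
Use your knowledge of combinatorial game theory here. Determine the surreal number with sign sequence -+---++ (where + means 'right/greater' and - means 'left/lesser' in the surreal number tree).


Sign expansion: -+---++
Rule: track bounds (lo, hi), initially (-inf, +inf). On '+', the current value becomes lo and we move to the simplest number in (value, hi): value + 1 if hi = +inf, otherwise the midpoint (value + hi)/2. On '-', the current value becomes hi and we move to value - 1 if lo = -inf, otherwise the midpoint (lo + value)/2.
Start at 0.
Step 1: sign = -, move left. Bounds: (-inf, 0). Value = -1
Step 2: sign = +, move right. Bounds: (-1, 0). Value = -1/2
Step 3: sign = -, move left. Bounds: (-1, -1/2). Value = -3/4
Step 4: sign = -, move left. Bounds: (-1, -3/4). Value = -7/8
Step 5: sign = -, move left. Bounds: (-1, -7/8). Value = -15/16
Step 6: sign = +, move right. Bounds: (-15/16, -7/8). Value = -29/32
Step 7: sign = +, move right. Bounds: (-29/32, -7/8). Value = -57/64
The surreal number with sign expansion -+---++ is -57/64.

-57/64


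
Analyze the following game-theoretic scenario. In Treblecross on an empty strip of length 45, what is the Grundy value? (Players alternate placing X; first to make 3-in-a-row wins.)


Treblecross: place X on empty cells; 3-in-a-row wins.
Playing within two cells of an existing X lets the opponent win at once, so sensible play treats the cells i-2..i+2 around each X as dead. The player left with no safe cell loses, so this is a normal-play take-away game on strips of safe cells.
Placing X at cell i (0-indexed) of a strip of k safe cells leaves independent strips of sizes max(0, i-2) and max(0, k-i-3). Hence G(k) = mex{ G(max(0,i-2)) XOR G(max(0,k-i-3)) : 0 <= i < k }, with G(0) = 0.
G(1): splits (0,0):0^0=0 -> mex({0}) = 1
G(2): splits (0,0):0^0=0 -> mex({0}) = 1
G(3): splits (0,0):0^0=0 -> mex({0}) = 1
G(4): splits (0,1):0^1=1 (0,0):0^0=0 -> mex({0, 1}) = 2
G(5): splits (0,2):0^1=1 (0,1):0^1=1 (0,0):0^0=0 -> mex({0, 1}) = 2
G(6) = mex({1}) = 0
G(7) = mex({0, 1, 2}) = 3
G(8) = mex({0, 1, 2}) = 3
G(9) = mex({0, 2}) = 1
G(10) = mex({0, 2, 3}) = 1
G(11) = mex({0, 3}) = 1
G(12) = mex({1, 3}) = 0
G(13) = mex({0, 1, 2, 3}) = 4
G(14) = mex({0, 1, 2}) = 3
G(15) = mex({0, 1, 2}) = 3
G(16) = mex({0, 1, 2, 4}) = 3
G(17) = mex({0, 1, 3, 4}) = 2
G(18) = mex({0, 1, 3, 4}) = 2
G(19) = mex({0, 1, 3, 5}) = 2
G(20) = mex({0, 1, 2, 3, 5}) = 4
G(21) = mex({0, 1, 2, 3, 5}) = 4
G(22) = mex({1, 2, 6}) = 0
G(23) = mex({0, 1, 2, 3, 4, 6}) = 5
G(24) = mex({0, 1, 2, 3, 4}) = 5
G(25) = mex({0, 1, 3, 4, 7}) = 2
G(26) = mex({0, 1, 3, 4, 5, 7}) = 2
G(27) = mex({0, 1, 3, 5}) = 2
G(28) = mex({0, 1, 2, 5}) = 3
G(29) = mex({0, 1, 2, 4, 5, 6}) = 3
G(30) = mex({1, 2, 4, 6}) = 0
G(31) = mex({0, 1, 2, 3, 4, 6}) = 5
G(32) = mex({1, 2, 3, 4, 7}) = 0
G(33) = mex({0, 3, 7}) = 1
G(34) = mex({0, 2, 3, 5, 7}) = 1
G(35) = mex({0, 2, 3, 5, 6}) = 1
G(36) = mex({0, 1, 2, 5, 6}) = 3
G(37) = mex({0, 1, 2, 4, 5, 6}) = 3
G(38) = mex({0, 1, 2, 4}) = 3
G(39) = mex({0, 1, 2, 3, 4, 7}) = 5
G(40) = mex({0, 1, 2, 3, 4, 5, 7}) = 6
G(41) = mex({0, 1, 2, 3, 5, 7}) = 4
G(42) = mex({0, 1, 2, 3, 5, 6, 7}) = 4
G(43) = mex({0, 2, 3, 5, 6}) = 1
G(44) = mex({1, 2, 3, 4, 5, 6}) = 0
G(45) = mex({0, 1, 2, 3, 4, 6, 7}) = 5
Therefore G(45) = 5.

5


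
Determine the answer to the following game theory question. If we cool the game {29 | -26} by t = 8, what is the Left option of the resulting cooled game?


Original game: {29 | -26} (a switch {a | b} with a > b).
Cooling by t (for t below the temperature (a - b)/2 = 55/2) taxes each move by t: {a | b} cooled by t is {a - t | b + t}.
Cooling amount: t = 8
Cooled Left option: 29 - 8 = 21
Cooled Right option: -26 + 8 = -18
Cooled game: {21 | -18}
Left option = 21

21


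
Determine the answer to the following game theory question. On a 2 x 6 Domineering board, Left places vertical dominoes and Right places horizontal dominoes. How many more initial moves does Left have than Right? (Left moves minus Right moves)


Board is 2 x 6 (rows x cols).
Left (vertical) placements: (rows-1) * cols = 1 * 6 = 6
Right (horizontal) placements: rows * (cols-1) = 2 * 5 = 10
Advantage = Left - Right = 6 - 10 = -4

-4


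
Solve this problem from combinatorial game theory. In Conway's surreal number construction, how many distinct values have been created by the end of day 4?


Day 0: {|} = 0 is born. Count = 1.
Day n: the number of surreal numbers born by day n is 2^(n+1) - 1.
By day 0: 2^1 - 1 = 1
By day 1: 2^2 - 1 = 3
By day 2: 2^3 - 1 = 7
By day 3: 2^4 - 1 = 15
By day 4: 2^5 - 1 = 31
By day 4: 31 surreal numbers.

31


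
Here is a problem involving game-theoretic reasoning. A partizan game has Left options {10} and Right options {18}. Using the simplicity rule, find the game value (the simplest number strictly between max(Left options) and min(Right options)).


Left options: {10}, max = 10
Right options: {18}, min = 18
All options are numbers and max(Left) < min(Right), so by the simplicity theorem the value is the simplest (earliest-born) number strictly between 10 and 18.
Integers 11 through 17 all lie strictly between 10 and 18.
Among integers, the simplest (lowest birthday = smallest |n|; 0 is born on day 0, +-n on day n) is 11.
No non-integer in the interval can be simpler: if x is a non-integer in the interval, then floor(x) or ceil(x) also lies in the interval (the interval contains an integer), and both are proper prefixes of x's sign expansion, i.e. born earlier. So the game value is 11.
Game value = 11

11


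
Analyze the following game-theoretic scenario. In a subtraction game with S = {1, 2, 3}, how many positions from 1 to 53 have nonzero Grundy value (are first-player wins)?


Subtraction set S = {1, 2, 3}, so G(n) = n mod 4.
G(n) = 0 when n is a multiple of 4.
Multiples of 4 in [1, 53]: 13
N-positions (nonzero Grundy) = 53 - 13 = 40

40


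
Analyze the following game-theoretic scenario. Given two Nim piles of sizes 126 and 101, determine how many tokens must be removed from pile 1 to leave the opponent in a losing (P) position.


Piles: 126 and 101
Current XOR: 126 XOR 101 = 27 (non-zero, so this is an N-position).
To make the XOR zero, we need to find a move that balances the piles.
For pile 1 (size 126): target = 126 XOR 27 = 101
We reduce pile 1 from 126 to 101.
Tokens removed: 126 - 101 = 25
Verification: 101 XOR 101 = 0

25


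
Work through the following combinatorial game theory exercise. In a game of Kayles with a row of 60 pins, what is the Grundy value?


Kayles: a move removes 1 or 2 adjacent pins from a contiguous row.
Removing pins from a row of k leaves two independent rows (a, b) with a + b = k - 1 (one pin) or a + b = k - 2 (two pins); an end removal gives a = 0.
By Sprague-Grundy, G(k) = mex{ G(a) XOR G(b) } over all these splits. G(0) = 0.
G(1): splits (0,0):0^0=0 -> mex({0}) = 1
G(2): splits (0,1):0^1=1 (0,0):0^0=0 -> mex({0, 1}) = 2
G(3): splits (0,2):0^2=2 (1,1):1^1=0 (0,1):0^1=1 -> mex({0, 1, 2}) = 3
G(4): splits (0,3):0^3=3 (1,2):1^2=3 (0,2):0^2=2 (1,1):1^1=0 -> mex({0, 2, 3}) = 1
G(5): splits (0,4):0^1=1 (1,3):1^3=2 (2,2):2^2=0 (0,3):0^3=3 (1,2):1^2=3 -> mex({0, 1, 2, 3}) = 4
G(6) = mex({0, 1, 2, 4}) = 3
G(7) = mex({0, 1, 3, 4, 5}) = 2
G(8) = mex({0, 2, 3, 5, 6}) = 1
G(9) = mex({0, 1, 2, 3, 6, 7}) = 4
G(10) = mex({0, 1, 3, 4, 5, 7}) = 2
G(11) = mex({0, 1, 2, 3, 4, 5}) = 6
G(12) = mex({0, 1, 2, 3, 5, 6, 7}) = 4
G(13) = mex({0, 2, 3, 4, 6, 7}) = 1
G(14) = mex({0, 1, 4, 5, 6, 7}) = 2
G(15) = mex({0, 1, 2, 3, 4, 5, 6}) = 7
G(16) = mex({0, 2, 3, 5, 6, 7}) = 1
G(17) = mex({0, 1, 2, 3, 5, 6, 7}) = 4
G(18) = mex({0, 1, 2, 4, 5, 6}) = 3
G(19) = mex({0, 1, 3, 4, 5, 7}) = 2
G(20) = mex({0, 2, 3, 4, 5, 6, 7}) = 1
G(21) = mex({0, 1, 2, 3, 5, 6, 7}) = 4
G(22) = mex({0, 1, 2, 3, 4, 5, 7}) = 6
G(23) = mex({0, 1, 2, 3, 4, 5, 6}) = 7
G(24) = mex({0, 1, 2, 3, 5, 6, 7}) = 4
G(25) = mex({0, 2, 3, 4, 6, 7}) = 1
G(26) = mex({0, 1, 3, 4, 5, 6, 7}) = 2
G(27) = mex({0, 1, 2, 3, 4, 5, 6, 7}) = 8
G(28) = mex({0, 1, 2, 3, 4, 6, 7, 8}) = 5
G(29) = mex({0, 1, 2, 3, 5, 6, 7, 8, 9}) = 4
G(30) = mex({0, 1, 2, 3, 4, 5, 6, 9, 10}) = 7
G(31) = mex({0, 1, 3, 4, 5, 7, 10, 11}) = 2
G(32) = mex({0, 2, 3, 4, 5, 6, 7, 9, 11}) = 1
G(33) = mex({0, 1, 2, 3, 4, 5, 6, 7, 9, 12}) = 8
G(34) = mex({0, 1, 2, 3, 4, 5, 7, 8, 11, 12}) = 6
G(35) = mex({0, 1, 2, 3, 4, 5, 6, 8, 9, 10, 11}) = 7
G(36) = mex({0, 1, 2, 3, 5, 6, 7, 9, 10}) = 4
G(37) = mex({0, 2, 3, 4, 6, 7, 9, 10, 11, 12}) = 1
G(38) = mex({0, 1, 3, 4, 5, 6, 7, 9, 10, 11, 12}) = 2
G(39) = mex({0, 1, 2, 4, 5, 6, 7, 9, 10, 12, 14}) = 3
G(40) = mex({0, 2, 3, 4, 6, 7, 11, 12, 14}) = 1
G(41) = mex({0, 1, 2, 3, 5, 6, 7, 9, 10, 11, 12}) = 4
G(42) = mex({0, 1, 2, 3, 4, 5, 6, 9, 10}) = 7
G(43) = mex({0, 1, 3, 4, 5, 7, 9, 10, 12, 15}) = 2
G(44) = mex({0, 2, 3, 4, 5, 6, 7, 9, 10, 12, 15}) = 1
G(45) = mex({0, 1, 2, 3, 4, 5, 6, 7, 9, 10, 12, 14}) = 8
G(46) = mex({0, 1, 3, 4, 5, 7, 8, 11, 12, 14}) = 2
G(47) = mex({0, 1, 2, 3, 4, 5, 6, 8, 9, 10, 11, 12}) = 7
G(48) = mex({0, 1, 2, 3, 5, 6, 7, 9, 10}) = 4
G(49) = mex({0, 2, 3, 4, 6, 7, 9, 10, 11, 12, 15}) = 1
G(50) = mex({0, 1, 4, 5, 6, 7, 9, 11, 12, 14, 15}) = 2
G(51) = mex({0, 1, 2, 3, 4, 5, 6, 7, 9, 12, 14, 15}) = 8
G(52) = mex({0, 2, 3, 4, 5, 6, 7, 8, 11, 12, 15}) = 1
G(53) = mex({0, 1, 2, 3, 5, 6, 7, 8, 9, 10, 11, 12}) = 4
G(54) = mex({0, 1, 2, 3, 4, 5, 6, 9, 10}) = 7
G(55) = mex({0, 1, 3, 4, 5, 7, 9, 10, 11, 12}) = 2
G(56) = mex({0, 2, 3, 4, 5, 6, 7, 9, 10, 11, 12, 13, 14}) = 1
G(57) = mex({0, 1, 2, 3, 5, 6, 7, 9, 10, 12, 13, 14, 15}) = 4
G(58) = mex({0, 1, 3, 4, 5, 7, 11, 12, 14, 15}) = 2
G(59) = mex({0, 1, 2, 3, 4, 5, 6, 9, 10, 11, 12, 15}) = 7
G(60) = mex({0, 1, 2, 3, 5, 6, 7, 9, 10}) = 4
Therefore G(60) = 4.

4


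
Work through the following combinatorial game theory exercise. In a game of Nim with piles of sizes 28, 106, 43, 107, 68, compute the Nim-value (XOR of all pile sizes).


We need the XOR (exclusive or) of all pile sizes.
After XOR-ing pile 1 (size 28): 0 XOR 28 = 28
After XOR-ing pile 2 (size 106): 28 XOR 106 = 118
After XOR-ing pile 3 (size 43): 118 XOR 43 = 93
After XOR-ing pile 4 (size 107): 93 XOR 107 = 54
After XOR-ing pile 5 (size 68): 54 XOR 68 = 114
The Nim-value of this position is 114.

114


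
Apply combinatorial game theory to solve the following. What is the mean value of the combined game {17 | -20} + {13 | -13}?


G1 = {17 | -20}, G2 = {13 | -13}
Each is a switch {a | b} with numbers a > b; its mean value is (a + b)/2, and mean value is additive over game sums: m(G1 + G2) = m(G1) + m(G2).
Mean of G1 = (17 + (-20))/2 = -3/2 = -3/2
Mean of G2 = (13 + (-13))/2 = 0/2 = 0
Mean of G1 + G2 = -3/2 + 0 = -3/2

-3/2


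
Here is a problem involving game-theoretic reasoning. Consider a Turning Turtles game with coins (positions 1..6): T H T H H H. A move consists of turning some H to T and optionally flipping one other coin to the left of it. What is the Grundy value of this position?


Coins: T H T H H H
Key fact: a single head at position k behaves exactly like a Nim heap of size k (turning it to T and optionally flipping a coin at j < k corresponds to moving the heap from k to j, or to 0), and heads combine as a disjunctive sum (two heads at the same place would cancel, matching j XOR j = 0). So the Nim-value is the XOR of the 1-indexed positions of the heads.
Face-up positions (1-indexed): [2, 4, 5, 6]
XOR 0 with 2: 0 XOR 2 = 2
XOR 2 with 4: 2 XOR 4 = 6
XOR 6 with 5: 6 XOR 5 = 3
XOR 3 with 6: 3 XOR 6 = 5
Nim-value = 5

5


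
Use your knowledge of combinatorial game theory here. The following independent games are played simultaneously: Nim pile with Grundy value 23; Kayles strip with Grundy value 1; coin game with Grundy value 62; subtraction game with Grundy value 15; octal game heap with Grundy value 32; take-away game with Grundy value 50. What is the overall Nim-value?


By the Sprague-Grundy theorem, the Grundy value of a sum of games is the XOR of individual Grundy values.
Nim pile: Grundy value = 23. Running XOR: 0 XOR 23 = 23
Kayles strip: Grundy value = 1. Running XOR: 23 XOR 1 = 22
coin game: Grundy value = 62. Running XOR: 22 XOR 62 = 40
subtraction game: Grundy value = 15. Running XOR: 40 XOR 15 = 39
octal game heap: Grundy value = 32. Running XOR: 39 XOR 32 = 7
take-away game: Grundy value = 50. Running XOR: 7 XOR 50 = 53
The combined Grundy value is 53.

53


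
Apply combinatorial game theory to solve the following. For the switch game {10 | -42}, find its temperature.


The game is {10 | -42}, a switch {a | b} with numbers a > b.
Cooling {a | b} by t gives {a - t | b + t}, which stops being hot when a - t = b + t, i.e. at t = (a - b)/2. So the temperature of a switch is (a - b)/2.
Temperature = (Left option - Right option) / 2
= (10 - (-42)) / 2
= 52 / 2
= 26

26
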